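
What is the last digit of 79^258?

Last digits of 9^n: 9, 1 (period 2).
258 leaves remainder 0 on division by 2, so 79^258 ends in 1.

1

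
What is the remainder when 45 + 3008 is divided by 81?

Dividing 3008 by 81 gives quotient 37 and remainder 11.
(45 + 11) mod 81 = 56.

56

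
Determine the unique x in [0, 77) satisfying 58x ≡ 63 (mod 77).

The inverse of 58 mod 77 is 4 (since 58·4 = 232 ≡ 1).
So x ≡ 4·63 = 252 ≡ 21 (mod 77).

21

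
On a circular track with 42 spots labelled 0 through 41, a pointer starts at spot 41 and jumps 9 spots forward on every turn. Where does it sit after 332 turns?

5

332·9 = 2988.
Dividing 2988 by 42 gives quotient 71 and remainder 6.
(41 + 6) mod 42 = 5.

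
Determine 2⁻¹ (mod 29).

29 = 14·2 + 1
2 = 2·1 + 0
Back-substituting gives 2·15 ≡ 1 (mod 29).

15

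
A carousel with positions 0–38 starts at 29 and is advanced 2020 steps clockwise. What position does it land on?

21

2020 mod 39 = 31 (since 51·39 = 1989).
(29 + 31) mod 39 = 21.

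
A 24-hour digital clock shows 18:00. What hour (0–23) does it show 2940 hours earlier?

Dividing 2940 by 24 gives quotient 122 and remainder 12.
(18 − 12) mod 24 = 6.

6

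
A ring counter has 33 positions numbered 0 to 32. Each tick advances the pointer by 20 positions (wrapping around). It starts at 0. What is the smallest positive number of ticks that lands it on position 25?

26

20⁻¹ ≡ 5 (mod 33) because 20·5 = 100 = 3·33 + 1.
Multiplying both sides by 5: x ≡ 5·25 = 125 ≡ 26 (mod 33).
Check: 20·26 = 520 = 15·33 + 25.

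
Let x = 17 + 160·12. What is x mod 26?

13

160·12 = 1920.
Dividing 1920 by 26 gives quotient 73 and remainder 22.
(17 + 22) mod 26 = 13.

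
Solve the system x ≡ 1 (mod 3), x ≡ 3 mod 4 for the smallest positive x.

x ≡ 1 (mod 3) gives x ∈ {1, 4, 7}.
The first of these with x mod 4 = 3 is 7.

7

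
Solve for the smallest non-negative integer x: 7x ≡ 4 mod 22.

The inverse of 7 mod 22 is 19 (since 7·19 = 133 ≡ 1).
So x ≡ 19·4 = 76 ≡ 10 (mod 22).

10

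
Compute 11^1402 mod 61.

60

Successive squares of 11 mod 61: 11^1≡11, 11^2≡60, 11^4≡1, 11^8≡1, 11^16≡1, 11^32≡1, 11^64≡1, 11^128≡1, 11^256≡1, 11^512≡1, 11^1024≡1.
1402 = 2 + 8 + 16 + 32 + 64 + 256 + 1024, so 11^1402 ≡ 60·1·1·1·1·1·1 ≡ 60 (mod 61).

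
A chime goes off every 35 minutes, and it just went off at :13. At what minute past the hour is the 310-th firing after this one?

3

310·35 = 10850.
10850 = 180·60 + 50, so 10850 mod 60 = 50.
(13 + 50) mod 60 = 3.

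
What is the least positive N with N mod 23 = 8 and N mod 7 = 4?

Since 7·10 ≡ 1 (mod 23), take x = 4 + 7·((8−4)·10 mod 23) = 4 + 7·17 = 123.
Check: 123 mod 23 = 8, 123 mod 7 = 4.

123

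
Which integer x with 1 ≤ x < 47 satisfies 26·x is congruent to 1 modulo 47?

47 = 1·26 + 21
26 = 1·21 + 5
21 = 4·5 + 1
5 = 5·1 + 0
Back-substituting gives 26·38 ≡ 1 (mod 47).

38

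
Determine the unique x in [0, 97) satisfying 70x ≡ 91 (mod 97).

The inverse of 70 mod 97 is 79 (since 70·79 = 5530 ≡ 1).
Multiplying both sides by 79: x ≡ 79·91 = 7189 ≡ 11 (mod 97).
Check: 70·11 = 770 = 7·97 + 91.

11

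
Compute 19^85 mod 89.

By repeated squaring mod 89: 19^1≡19, 19^2≡5, 19^4≡25, 19^8≡2, 19^16≡4, 19^32≡16, 19^64≡78.
85 = 1 + 4 + 16 + 64, so 19^85 ≡ 19·25·4·78 ≡ 15 (mod 89).

15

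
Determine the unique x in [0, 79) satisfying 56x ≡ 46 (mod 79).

The inverse of 56 mod 79 is 24 (since 56·24 = 1344 ≡ 1).
Multiplying both sides by 24: x ≡ 24·46 = 1104 ≡ 77 (mod 79).

77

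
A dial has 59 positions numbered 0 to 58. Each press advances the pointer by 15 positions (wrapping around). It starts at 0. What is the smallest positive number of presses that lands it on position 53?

35

15⁻¹ ≡ 4 (mod 59) because 15·4 = 60 = 1·59 + 1.
Multiplying both sides by 4: x ≡ 4·53 = 212 ≡ 35 (mod 59).
Check: 15·35 = 525 = 8·59 + 53.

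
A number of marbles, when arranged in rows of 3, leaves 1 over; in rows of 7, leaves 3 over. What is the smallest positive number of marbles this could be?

10

x ≡ 1 (mod 3) gives x ∈ {1, 4, 7, 10}.
The first of these with x mod 7 = 3 is 10.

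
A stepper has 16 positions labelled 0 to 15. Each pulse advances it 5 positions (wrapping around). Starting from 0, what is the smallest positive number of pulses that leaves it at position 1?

5·13 = 65 = 4·16 + 1, so 5⁻¹ ≡ 13 (mod 16).

13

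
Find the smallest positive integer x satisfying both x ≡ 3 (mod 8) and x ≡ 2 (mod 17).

19

x ≡ 3 (mod 8) gives x ∈ {3, 11, 19}.
The first of these with x mod 17 = 2 is 19.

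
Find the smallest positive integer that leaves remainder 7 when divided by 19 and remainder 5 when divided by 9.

140

x ≡ 5 (mod 9) gives x ∈ {5, 14, 23, 32, 41, 50, 59, 68, …}.
The first of these with x mod 19 = 7 is 140.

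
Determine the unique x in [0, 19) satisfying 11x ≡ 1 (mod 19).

7

The inverse of 11 mod 19 is 7 (since 11·7 = 77 ≡ 1).
So x ≡ 7·1 = 7 ≡ 7 (mod 19).
Check: 11·7 = 77 = 4·19 + 1.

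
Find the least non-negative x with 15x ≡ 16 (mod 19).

The inverse of 15 mod 19 is 14 (since 15·14 = 210 ≡ 1).
So x ≡ 14·16 = 224 ≡ 15 (mod 19).
Check: 15·15 = 225 = 11·19 + 16.

15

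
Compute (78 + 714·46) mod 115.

714·46 = 32844.
32844 mod 115 = 69 (since 285·115 = 32775).
(78 + 69) mod 115 = 32.

32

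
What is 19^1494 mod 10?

The units digit of 19^n cycles with period 2: 9, 1, …
1494 leaves remainder 0 on division by 2, so 19^1494 ends in 1.

1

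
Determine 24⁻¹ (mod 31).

22

24·22 = 528 = 17·31 + 1, so 24⁻¹ ≡ 22 (mod 31).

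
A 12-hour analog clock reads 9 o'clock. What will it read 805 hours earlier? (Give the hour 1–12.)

8

805 = 67·12 + 1, so 805 mod 12 = 1.
9 − 1 → 8 on a 12-hour dial.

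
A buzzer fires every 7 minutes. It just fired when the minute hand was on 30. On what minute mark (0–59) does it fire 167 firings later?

167·7 = 1169.
Dividing 1169 by 60 gives quotient 19 and remainder 29.
(30 + 29) mod 60 = 59.

59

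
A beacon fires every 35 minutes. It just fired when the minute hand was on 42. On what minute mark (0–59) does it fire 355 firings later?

355·35 = 12425.
Dividing 12425 by 60 gives quotient 207 and remainder 5.
(42 + 5) mod 60 = 47.

47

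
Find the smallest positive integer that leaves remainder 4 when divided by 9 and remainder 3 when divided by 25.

x ≡ 4 (mod 9) gives x ∈ {4, 13, 22, 31, 40, 49, 58, 67, …}.
The first of these with x mod 25 = 3 is 103.

103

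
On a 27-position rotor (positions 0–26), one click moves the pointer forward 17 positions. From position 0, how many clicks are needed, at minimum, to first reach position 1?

27 = 1·17 + 10
17 = 1·10 + 7
10 = 1·7 + 3
7 = 2·3 + 1
3 = 3·1 + 0
Back-substituting gives 17·8 ≡ 1 (mod 27).

8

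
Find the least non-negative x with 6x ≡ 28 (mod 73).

29

The inverse of 6 mod 73 is 61 (since 6·61 = 366 ≡ 1).
So x ≡ 61·28 = 1708 ≡ 29 (mod 73).
Check: 6·29 = 174 = 2·73 + 28.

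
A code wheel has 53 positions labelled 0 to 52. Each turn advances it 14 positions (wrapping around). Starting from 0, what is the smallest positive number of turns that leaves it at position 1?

19

53 = 3·14 + 11
14 = 1·11 + 3
11 = 3·3 + 2
3 = 1·2 + 1
2 = 2·1 + 0
Back-substituting gives 14·19 ≡ 1 (mod 53).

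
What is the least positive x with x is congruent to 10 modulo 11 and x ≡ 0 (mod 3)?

21

x ≡ 0 (mod 3) gives x ∈ {0, 3, 6, 9, 12, 15, 18, 21}.
The first of these with x mod 11 = 10 is 21.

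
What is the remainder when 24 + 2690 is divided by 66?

8

2690 mod 66 = 50 (since 40·66 = 2640).
(24 + 50) mod 66 = 8.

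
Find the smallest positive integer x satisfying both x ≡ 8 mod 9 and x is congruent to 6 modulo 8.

x ≡ 6 (mod 8) gives x ∈ {6, 14, 22, 30, 38, 46, 54, 62}.
The first of these with x mod 9 = 8 is 62.

62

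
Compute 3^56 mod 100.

21

By repeated squaring mod 100: 3^1≡3, 3^2≡9, 3^4≡81, 3^8≡61, 3^16≡21, 3^32≡41.
Since 56 = 8 + 16 + 32 in binary, 3^56 ≡ 61·21·41 ≡ 21 (mod 100).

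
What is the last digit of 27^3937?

The units digit of 27^n cycles with period 4: 7, 9, 3, 1, …
3937 mod 4 = 1, so the last digit matches 7^1 = 7.

7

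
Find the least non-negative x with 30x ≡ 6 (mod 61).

49

The inverse of 30 mod 61 is 59 (since 30·59 = 1770 ≡ 1).
So x ≡ 59·6 = 354 ≡ 49 (mod 61).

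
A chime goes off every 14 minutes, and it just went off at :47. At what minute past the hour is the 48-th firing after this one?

59

48·14 = 672.
672 − 11·60 = 12, so 672 ≡ 12 (mod 60).
(47 + 12) mod 60 = 59.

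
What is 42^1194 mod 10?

4

Powers of 2 mod 10 repeat with period 4: 2, 4, 8, 6.
1194 mod 4 = 2, so the last digit matches 2^2 = 4.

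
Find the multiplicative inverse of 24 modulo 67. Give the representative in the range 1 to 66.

67 = 2·24 + 19
24 = 1·19 + 5
19 = 3·5 + 4
5 = 1·4 + 1
4 = 4·1 + 0
Back-substituting gives 24·14 ≡ 1 (mod 67).

14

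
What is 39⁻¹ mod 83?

66

83 = 2·39 + 5
39 = 7·5 + 4
5 = 1·4 + 1
4 = 4·1 + 0
Back-substituting gives 39·66 ≡ 1 (mod 83).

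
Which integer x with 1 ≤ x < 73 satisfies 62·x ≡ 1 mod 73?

53

62·53 = 3286 = 45·73 + 1, so 62⁻¹ ≡ 53 (mod 73).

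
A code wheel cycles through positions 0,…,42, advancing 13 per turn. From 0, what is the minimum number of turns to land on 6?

17

13⁻¹ ≡ 10 (mod 43) because 13·10 = 130 = 3·43 + 1.
So x ≡ 10·6 = 60 ≡ 17 (mod 43).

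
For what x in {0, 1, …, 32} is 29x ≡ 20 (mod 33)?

28

The inverse of 29 mod 33 is 8 (since 29·8 = 232 ≡ 1).
So x ≡ 8·20 = 160 ≡ 28 (mod 33).
Check: 29·28 = 812 = 24·33 + 20.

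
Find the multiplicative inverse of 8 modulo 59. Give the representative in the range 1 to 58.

37

8·37 = 296 = 5·59 + 1, so 8⁻¹ ≡ 37 (mod 59).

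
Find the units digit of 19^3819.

9

Last digits of 9^n: 9, 1 (period 2).
3819 leaves remainder 1 on division by 2, so 19^3819 ends in 9.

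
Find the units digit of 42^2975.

8

Powers of 2 mod 10 repeat with period 4: 2, 4, 8, 6.
2975 mod 4 = 3, so the last digit matches 2^3 = 8.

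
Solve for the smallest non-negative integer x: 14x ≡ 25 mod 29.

8

The inverse of 14 mod 29 is 27 (since 14·27 = 378 ≡ 1).
So x ≡ 27·25 = 675 ≡ 8 (mod 29).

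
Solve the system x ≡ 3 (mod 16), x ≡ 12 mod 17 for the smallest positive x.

131

x ≡ 3 (mod 16) gives x ∈ {3, 19, 35, 51, 67, 83, 99, 115, …}.
The first of these with x mod 17 = 12 is 131.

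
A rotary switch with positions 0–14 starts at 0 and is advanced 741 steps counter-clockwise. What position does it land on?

Dividing 741 by 15 gives quotient 49 and remainder 6.
(0 − 6) mod 15 = 9.

9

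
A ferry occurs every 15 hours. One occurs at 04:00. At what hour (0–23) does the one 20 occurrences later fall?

20·15 = 300.
Dividing 300 by 24 gives quotient 12 and remainder 12.
(4 + 12) mod 24 = 16.

16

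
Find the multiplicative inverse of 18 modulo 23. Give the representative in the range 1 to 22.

23 = 1·18 + 5
18 = 3·5 + 3
5 = 1·3 + 2
3 = 1·2 + 1
2 = 2·1 + 0
Back-substituting gives 18·9 ≡ 1 (mod 23).

9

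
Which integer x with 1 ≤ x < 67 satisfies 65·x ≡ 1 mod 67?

65·33 = 2145 = 32·67 + 1, so 65⁻¹ ≡ 33 (mod 67).

33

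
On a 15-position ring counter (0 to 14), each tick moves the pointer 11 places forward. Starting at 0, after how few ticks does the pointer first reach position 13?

8

The inverse of 11 mod 15 is 11 (since 11·11 = 121 ≡ 1).
Multiplying both sides by 11: x ≡ 11·13 = 143 ≡ 8 (mod 15).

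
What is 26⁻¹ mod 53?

26·51 = 1326 = 25·53 + 1, so 26⁻¹ ≡ 51 (mod 53).

51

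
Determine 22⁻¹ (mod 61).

61 = 2·22 + 17
22 = 1·17 + 5
17 = 3·5 + 2
5 = 2·2 + 1
2 = 2·1 + 0
Back-substituting gives 22·25 ≡ 1 (mod 61).

25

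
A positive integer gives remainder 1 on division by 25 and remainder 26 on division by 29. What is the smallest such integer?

26

x ≡ 1 (mod 25) gives x ∈ {1, 26}.
The first of these with x mod 29 = 26 is 26.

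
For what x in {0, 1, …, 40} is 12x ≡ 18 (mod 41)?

The inverse of 12 mod 41 is 24 (since 12·24 = 288 ≡ 1).
Multiplying both sides by 24: x ≡ 24·18 = 432 ≡ 22 (mod 41).

22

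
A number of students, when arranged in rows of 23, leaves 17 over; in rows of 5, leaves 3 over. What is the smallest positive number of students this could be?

63

Since 5·14 ≡ 1 (mod 23), take x = 3 + 5·((17−3)·14 mod 23) = 3 + 5·12 = 63.
Check: 63 mod 23 = 17, 63 mod 5 = 3.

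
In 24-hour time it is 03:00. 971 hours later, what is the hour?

971 mod 24 = 11 (since 40·24 = 960).
(3 + 11) mod 24 = 14.

14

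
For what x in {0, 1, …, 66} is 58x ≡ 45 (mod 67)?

The inverse of 58 mod 67 is 52 (since 58·52 = 3016 ≡ 1).
Multiplying both sides by 52: x ≡ 52·45 = 2340 ≡ 62 (mod 67).

62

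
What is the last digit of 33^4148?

Powers of 3 mod 10 repeat with period 4: 3, 9, 7, 1.
4148 leaves remainder 0 on division by 4, so 33^4148 ends in 1.

1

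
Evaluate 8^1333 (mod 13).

Square-and-reduce mod 13: 8^1≡8, 8^2≡12, 8^4≡1, 8^8≡1, 8^16≡1, 8^32≡1, 8^64≡1, 8^128≡1, 8^256≡1, 8^512≡1, 8^1024≡1.
Since 1333 = 1 + 4 + 16 + 32 + 256 + 1024 in binary, 8^1333 ≡ 8·1·1·1·1·1 ≡ 8 (mod 13).

8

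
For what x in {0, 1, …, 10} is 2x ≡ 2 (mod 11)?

The inverse of 2 mod 11 is 6 (since 2·6 = 12 ≡ 1).
So x ≡ 6·2 = 12 ≡ 1 (mod 11).

1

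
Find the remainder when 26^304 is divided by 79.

4

By repeated squaring mod 79: 26^1≡26, 26^2≡44, 26^4≡40, 26^8≡20, 26^16≡5, 26^32≡25, 26^64≡72, 26^128≡49, 26^256≡31.
304 = 16 + 32 + 256, so 26^304 ≡ 5·25·31 ≡ 4 (mod 79).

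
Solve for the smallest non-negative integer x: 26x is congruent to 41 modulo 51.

26⁻¹ ≡ 2 (mod 51) because 26·2 = 52 = 1·51 + 1.
Multiplying both sides by 2: x ≡ 2·41 = 82 ≡ 31 (mod 51).
Check: 26·31 = 806 = 15·51 + 41.

31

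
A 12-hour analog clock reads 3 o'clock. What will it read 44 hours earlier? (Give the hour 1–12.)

44 = 3·12 + 8, so 44 mod 12 = 8.
3 − 8 → 7 on a 12-hour dial.

7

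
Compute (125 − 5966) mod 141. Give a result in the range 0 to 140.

81

5966 mod 141 = 44 (since 42·141 = 5922).
(125 − 44) mod 141 = 81.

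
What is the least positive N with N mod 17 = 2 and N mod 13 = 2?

2

x ≡ 2 (mod 13) gives x ∈ {2}.
The first of these with x mod 17 = 2 is 2.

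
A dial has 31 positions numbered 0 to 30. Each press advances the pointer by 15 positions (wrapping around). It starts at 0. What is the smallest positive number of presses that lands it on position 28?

6

15⁻¹ ≡ 29 (mod 31) because 15·29 = 435 = 14·31 + 1.
So x ≡ 29·28 = 812 ≡ 6 (mod 31).
Check: 15·6 = 90 = 2·31 + 28.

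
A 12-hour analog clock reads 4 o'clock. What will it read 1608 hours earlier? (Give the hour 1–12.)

1608 mod 12 = 0 (since 134·12 = 1608).
4 − 0 → 4 on a 12-hour dial.

4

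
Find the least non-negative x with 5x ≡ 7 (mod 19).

9

5⁻¹ ≡ 4 (mod 19) because 5·4 = 20 = 1·19 + 1.
Multiplying both sides by 4: x ≡ 4·7 = 28 ≡ 9 (mod 19).
Check: 5·9 = 45 = 2·19 + 7.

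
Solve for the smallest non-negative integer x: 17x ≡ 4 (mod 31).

13

17⁻¹ ≡ 11 (mod 31) because 17·11 = 187 = 6·31 + 1.
Multiplying both sides by 11: x ≡ 11·4 = 44 ≡ 13 (mod 31).
Check: 17·13 = 221 = 7·31 + 4.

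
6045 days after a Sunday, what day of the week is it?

Thursday

Dividing 6045 by 7 gives quotient 863 and remainder 4.
Sunday + 4 days → Thursday.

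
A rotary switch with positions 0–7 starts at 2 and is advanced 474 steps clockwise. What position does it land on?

474 mod 8 = 2 (since 59·8 = 472).
(2 + 2) mod 8 = 4.

4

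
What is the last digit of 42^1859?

8

Powers of 2 mod 10 repeat with period 4: 2, 4, 8, 6.
1859 mod 4 = 3, so the last digit matches 2^3 = 8.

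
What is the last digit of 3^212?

Last digits of 3^n: 3, 9, 7, 1 (period 4).
212 mod 4 = 0, so the last digit matches 3^4 = 1.

1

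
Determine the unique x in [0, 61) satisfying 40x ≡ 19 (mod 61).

40⁻¹ ≡ 29 (mod 61) because 40·29 = 1160 = 19·61 + 1.
Multiplying both sides by 29: x ≡ 29·19 = 551 ≡ 2 (mod 61).
Check: 40·2 = 80 = 1·61 + 19.

2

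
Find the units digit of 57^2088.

1

The units digit of 57^n cycles with period 4: 7, 9, 3, 1, …
2088 mod 4 = 0, so the last digit matches 7^4 = 1.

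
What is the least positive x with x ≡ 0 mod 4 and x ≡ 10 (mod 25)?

60

x ≡ 0 (mod 4) gives x ∈ {0, 4, 8, 12, 16, 20, 24, 28, …}.
The first of these with x mod 25 = 10 is 60.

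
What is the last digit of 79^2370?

1

Last digits of 9^n: 9, 1 (period 2).
2370 leaves remainder 0 on division by 2, so 79^2370 ends in 1.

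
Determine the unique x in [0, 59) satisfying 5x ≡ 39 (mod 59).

55

5⁻¹ ≡ 12 (mod 59) because 5·12 = 60 = 1·59 + 1.
Multiplying both sides by 12: x ≡ 12·39 = 468 ≡ 55 (mod 59).
Check: 5·55 = 275 = 4·59 + 39.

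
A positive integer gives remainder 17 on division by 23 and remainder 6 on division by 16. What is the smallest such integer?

86

x ≡ 6 (mod 16) gives x ∈ {6, 22, 38, 54, 70, 86}.
The first of these with x mod 23 = 17 is 86.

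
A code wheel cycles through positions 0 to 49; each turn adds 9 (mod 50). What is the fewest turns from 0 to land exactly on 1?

50 = 5·9 + 5
9 = 1·5 + 4
5 = 1·4 + 1
4 = 4·1 + 0
Back-substituting gives 9·39 ≡ 1 (mod 50).

39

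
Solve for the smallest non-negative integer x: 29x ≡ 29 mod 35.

1

29⁻¹ ≡ 29 (mod 35) because 29·29 = 841 = 24·35 + 1.
So x ≡ 29·29 = 841 ≡ 1 (mod 35).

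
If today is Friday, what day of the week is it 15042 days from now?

Thursday

15042 = 2148·7 + 6, so 15042 mod 7 = 6.
Friday + 6 days → Thursday.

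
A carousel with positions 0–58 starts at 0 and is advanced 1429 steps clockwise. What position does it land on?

13

1429 = 24·59 + 13, so 1429 mod 59 = 13.
(0 + 13) mod 59 = 13.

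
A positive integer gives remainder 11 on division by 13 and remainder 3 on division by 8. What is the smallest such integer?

11

x ≡ 3 (mod 8) gives x ∈ {3, 11}.
The first of these with x mod 13 = 11 is 11.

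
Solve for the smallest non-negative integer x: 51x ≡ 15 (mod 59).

35

The inverse of 51 mod 59 is 22 (since 51·22 = 1122 ≡ 1).
Multiplying both sides by 22: x ≡ 22·15 = 330 ≡ 35 (mod 59).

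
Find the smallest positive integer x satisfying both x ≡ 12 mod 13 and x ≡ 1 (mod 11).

x ≡ 1 (mod 11) gives x ∈ {1, 12}.
The first of these with x mod 13 = 12 is 12.

12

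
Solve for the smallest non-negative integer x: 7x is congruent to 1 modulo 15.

The inverse of 7 mod 15 is 13 (since 7·13 = 91 ≡ 1).
Multiplying both sides by 13: x ≡ 13·1 = 13 ≡ 13 (mod 15).
Check: 7·13 = 91 = 6·15 + 1.

13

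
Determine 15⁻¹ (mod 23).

20

15·20 = 300 = 13·23 + 1, so 15⁻¹ ≡ 20 (mod 23).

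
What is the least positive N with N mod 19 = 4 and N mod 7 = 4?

x ≡ 4 (mod 7) gives x ∈ {4}.
The first of these with x mod 19 = 4 is 4.

4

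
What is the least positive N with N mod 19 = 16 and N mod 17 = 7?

92

x ≡ 7 (mod 17) gives x ∈ {7, 24, 41, 58, 75, 92}.
The first of these with x mod 19 = 16 is 92.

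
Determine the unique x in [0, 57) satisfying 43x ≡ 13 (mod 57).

52

43⁻¹ ≡ 4 (mod 57) because 43·4 = 172 = 3·57 + 1.
So x ≡ 4·13 = 52 ≡ 52 (mod 57).
Check: 43·52 = 2236 = 39·57 + 13.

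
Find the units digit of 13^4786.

9

The units digit of 13^n cycles with period 4: 3, 9, 7, 1, …
4786 mod 4 = 2, so the last digit matches 3^2 = 9.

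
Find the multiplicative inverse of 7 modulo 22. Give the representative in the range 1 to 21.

19

22 = 3·7 + 1
7 = 7·1 + 0
Back-substituting gives 7·19 ≡ 1 (mod 22).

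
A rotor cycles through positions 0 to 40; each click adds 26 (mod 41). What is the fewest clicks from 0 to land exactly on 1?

30

26·30 = 780 = 19·41 + 1, so 26⁻¹ ≡ 30 (mod 41).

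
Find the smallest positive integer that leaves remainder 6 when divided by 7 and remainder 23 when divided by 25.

x ≡ 6 (mod 7) gives x ∈ {6, 13, 20, 27, 34, 41, 48}.
The first of these with x mod 25 = 23 is 48.

48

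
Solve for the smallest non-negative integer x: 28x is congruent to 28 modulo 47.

The inverse of 28 mod 47 is 42 (since 28·42 = 1176 ≡ 1).
Multiplying both sides by 42: x ≡ 42·28 = 1176 ≡ 1 (mod 47).
Check: 28·1 = 28 = 0·47 + 28.

1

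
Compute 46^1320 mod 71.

1

By repeated squaring mod 71: 46^1≡46, 46^2≡57, 46^4≡54, 46^8≡5, 46^16≡25, 46^32≡57, 46^64≡54, 46^128≡5, 46^256≡25, 46^512≡57, 46^1024≡54.
Since 1320 = 8 + 32 + 256 + 1024 in binary, 46^1320 ≡ 5·57·25·54 ≡ 1 (mod 71).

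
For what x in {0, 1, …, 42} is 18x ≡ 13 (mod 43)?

27

18⁻¹ ≡ 12 (mod 43) because 18·12 = 216 = 5·43 + 1.
So x ≡ 12·13 = 156 ≡ 27 (mod 43).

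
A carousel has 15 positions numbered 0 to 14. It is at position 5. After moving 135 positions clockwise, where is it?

135 = 9·15 + 0, so 135 mod 15 = 0.
(5 + 0) mod 15 = 5.

5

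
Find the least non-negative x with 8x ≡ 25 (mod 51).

35

The inverse of 8 mod 51 is 32 (since 8·32 = 256 ≡ 1).
So x ≡ 32·25 = 800 ≡ 35 (mod 51).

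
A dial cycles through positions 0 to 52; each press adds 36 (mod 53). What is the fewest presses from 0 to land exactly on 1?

28

53 = 1·36 + 17
36 = 2·17 + 2
17 = 8·2 + 1
2 = 2·1 + 0
Back-substituting gives 36·28 ≡ 1 (mod 53).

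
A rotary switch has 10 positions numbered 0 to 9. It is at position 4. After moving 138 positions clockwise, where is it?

2

138 = 13·10 + 8, so 138 mod 10 = 8.
(4 + 8) mod 10 = 2.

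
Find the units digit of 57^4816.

The units digit of 57^n cycles with period 4: 7, 9, 3, 1, …
4816 mod 4 = 0, so the last digit matches 7^4 = 1.

1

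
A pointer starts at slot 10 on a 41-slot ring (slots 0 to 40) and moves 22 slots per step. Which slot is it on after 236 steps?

36

236·22 = 5192.
5192 = 126·41 + 26, so 5192 mod 41 = 26.
(10 + 26) mod 41 = 36.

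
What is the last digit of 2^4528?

Last digits of 2^n: 2, 4, 8, 6 (period 4).
4528 leaves remainder 0 on division by 4, so 2^4528 ends in 6.

6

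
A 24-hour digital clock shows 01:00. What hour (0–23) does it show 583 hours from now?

583 = 24·24 + 7, so 583 mod 24 = 7.
(1 + 7) mod 24 = 8.

8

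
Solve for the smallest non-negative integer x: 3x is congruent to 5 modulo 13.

The inverse of 3 mod 13 is 9 (since 3·9 = 27 ≡ 1).
Multiplying both sides by 9: x ≡ 9·5 = 45 ≡ 6 (mod 13).

6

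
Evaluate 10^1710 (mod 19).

Square-and-reduce mod 19: 10^1≡10, 10^2≡5, 10^4≡6, 10^8≡17, 10^16≡4, 10^32≡16, 10^64≡9, 10^128≡5, 10^256≡6, 10^512≡17, 10^1024≡4.
1710 = 2 + 4 + 8 + 32 + 128 + 512 + 1024, so 10^1710 ≡ 5·6·17·16·5·17·4 ≡ 1 (mod 19).

1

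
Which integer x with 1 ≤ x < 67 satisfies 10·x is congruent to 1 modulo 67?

10·47 = 470 = 7·67 + 1, so 10⁻¹ ≡ 47 (mod 67).

47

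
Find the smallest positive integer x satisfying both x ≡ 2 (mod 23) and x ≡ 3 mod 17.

x ≡ 3 (mod 17) gives x ∈ {3, 20, 37, 54, 71}.
The first of these with x mod 23 = 2 is 71.

71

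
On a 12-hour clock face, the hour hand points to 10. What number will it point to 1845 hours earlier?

1

1845 − 153·12 = 9, so 1845 ≡ 9 (mod 12).
10 − 9 → 1 on a 12-hour dial.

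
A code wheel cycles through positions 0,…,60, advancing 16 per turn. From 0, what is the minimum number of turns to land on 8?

31

16⁻¹ ≡ 42 (mod 61) because 16·42 = 672 = 11·61 + 1.
So x ≡ 42·8 = 336 ≡ 31 (mod 61).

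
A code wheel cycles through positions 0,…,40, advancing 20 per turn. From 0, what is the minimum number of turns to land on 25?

20⁻¹ ≡ 39 (mod 41) because 20·39 = 780 = 19·41 + 1.
So x ≡ 39·25 = 975 ≡ 32 (mod 41).
Check: 20·32 = 640 = 15·41 + 25.

32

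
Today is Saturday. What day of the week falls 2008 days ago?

2008 = 286·7 + 6, so 2008 mod 7 = 6.
Saturday − 6 days → Sunday.

Sunday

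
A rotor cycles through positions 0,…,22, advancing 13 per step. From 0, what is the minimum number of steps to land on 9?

13⁻¹ ≡ 16 (mod 23) because 13·16 = 208 = 9·23 + 1.
So x ≡ 16·9 = 144 ≡ 6 (mod 23).
Check: 13·6 = 78 = 3·23 + 9.

6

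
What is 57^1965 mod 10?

Last digits of 7^n: 7, 9, 3, 1 (period 4).
1965 leaves remainder 1 on division by 4, so 57^1965 ends in 7.

7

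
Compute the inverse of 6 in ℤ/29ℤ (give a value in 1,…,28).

5

6·5 = 30 = 1·29 + 1, so 6⁻¹ ≡ 5 (mod 29).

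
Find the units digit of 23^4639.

7

Powers of 3 mod 10 repeat with period 4: 3, 9, 7, 1.
4639 leaves remainder 3 on division by 4, so 23^4639 ends in 7.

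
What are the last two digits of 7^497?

07

Successive squares of 7 mod 100: 7^1≡7, 7^2≡49, 7^4≡1, 7^8≡1, 7^16≡1, 7^32≡1, 7^64≡1, 7^128≡1, 7^256≡1.
497 = 1 + 16 + 32 + 64 + 128 + 256, so 7^497 ≡ 7·1·1·1·1·1 ≡ 7 (mod 100).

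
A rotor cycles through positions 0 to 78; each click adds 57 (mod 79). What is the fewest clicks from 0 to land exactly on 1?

61

57·61 = 3477 = 44·79 + 1, so 57⁻¹ ≡ 61 (mod 79).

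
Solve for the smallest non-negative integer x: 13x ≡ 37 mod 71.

The inverse of 13 mod 71 is 11 (since 13·11 = 143 ≡ 1).
Multiplying both sides by 11: x ≡ 11·37 = 407 ≡ 52 (mod 71).

52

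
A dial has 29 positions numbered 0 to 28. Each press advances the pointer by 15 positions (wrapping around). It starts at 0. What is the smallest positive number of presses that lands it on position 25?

21

15⁻¹ ≡ 2 (mod 29) because 15·2 = 30 = 1·29 + 1.
Multiplying both sides by 2: x ≡ 2·25 = 50 ≡ 21 (mod 29).
Check: 15·21 = 315 = 10·29 + 25.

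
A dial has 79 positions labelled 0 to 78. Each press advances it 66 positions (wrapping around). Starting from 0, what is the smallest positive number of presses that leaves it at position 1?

6

79 = 1·66 + 13
66 = 5·13 + 1
13 = 13·1 + 0
Back-substituting gives 66·6 ≡ 1 (mod 79).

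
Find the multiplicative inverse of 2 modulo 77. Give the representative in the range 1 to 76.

77 = 38·2 + 1
2 = 2·1 + 0
Back-substituting gives 2·39 ≡ 1 (mod 77).

39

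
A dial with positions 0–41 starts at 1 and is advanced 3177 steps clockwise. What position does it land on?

28

Dividing 3177 by 42 gives quotient 75 and remainder 27.
(1 + 27) mod 42 = 28.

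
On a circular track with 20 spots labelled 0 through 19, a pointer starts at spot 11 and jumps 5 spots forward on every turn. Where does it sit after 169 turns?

169·5 = 845.
845 − 42·20 = 5, so 845 ≡ 5 (mod 20).
(11 + 5) mod 20 = 16.

16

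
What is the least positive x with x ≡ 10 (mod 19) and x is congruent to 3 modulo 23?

x ≡ 10 (mod 19) gives x ∈ {10, 29, 48, 67, 86, 105, 124, 143, …}.
The first of these with x mod 23 = 3 is 371.

371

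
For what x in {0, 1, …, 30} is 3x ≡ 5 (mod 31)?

The inverse of 3 mod 31 is 21 (since 3·21 = 63 ≡ 1).
So x ≡ 21·5 = 105 ≡ 12 (mod 31).
Check: 3·12 = 36 = 1·31 + 5.

12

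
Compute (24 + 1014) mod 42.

30

Dividing 1014 by 42 gives quotient 24 and remainder 6.
(24 + 6) mod 42 = 30.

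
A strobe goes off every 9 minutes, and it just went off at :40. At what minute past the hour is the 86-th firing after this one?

86·9 = 774.
774 − 12·60 = 54, so 774 ≡ 54 (mod 60).
(40 + 54) mod 60 = 34.

34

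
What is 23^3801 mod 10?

3

Last digits of 3^n: 3, 9, 7, 1 (period 4).
3801 mod 4 = 1, so the last digit matches 3^1 = 3.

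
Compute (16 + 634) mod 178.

634 − 3·178 = 100, so 634 ≡ 100 (mod 178).
(16 + 100) mod 178 = 116.

116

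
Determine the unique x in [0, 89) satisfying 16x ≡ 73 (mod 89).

16⁻¹ ≡ 39 (mod 89) because 16·39 = 624 = 7·89 + 1.
Multiplying both sides by 39: x ≡ 39·73 = 2847 ≡ 88 (mod 89).
Check: 16·88 = 1408 = 15·89 + 73.

88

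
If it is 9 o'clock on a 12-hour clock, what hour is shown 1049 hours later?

1049 = 87·12 + 5, so 1049 mod 12 = 5.
9 + 5 → 2 on a 12-hour dial.

2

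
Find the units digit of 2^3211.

8

Last digits of 2^n: 2, 4, 8, 6 (period 4).
3211 leaves remainder 3 on division by 4, so 2^3211 ends in 8.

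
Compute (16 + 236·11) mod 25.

12

236·11 = 2596.
2596 = 103·25 + 21, so 2596 mod 25 = 21.
(16 + 21) mod 25 = 12.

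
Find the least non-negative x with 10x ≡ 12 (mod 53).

The inverse of 10 mod 53 is 16 (since 10·16 = 160 ≡ 1).
Multiplying both sides by 16: x ≡ 16·12 = 192 ≡ 33 (mod 53).
Check: 10·33 = 330 = 6·53 + 12.

33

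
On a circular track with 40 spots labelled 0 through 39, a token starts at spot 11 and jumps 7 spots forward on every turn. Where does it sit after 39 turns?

39·7 = 273.
273 = 6·40 + 33, so 273 mod 40 = 33.
(11 + 33) mod 40 = 4.

4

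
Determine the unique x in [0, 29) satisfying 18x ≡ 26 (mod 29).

18⁻¹ ≡ 21 (mod 29) because 18·21 = 378 = 13·29 + 1.
So x ≡ 21·26 = 546 ≡ 24 (mod 29).
Check: 18·24 = 432 = 14·29 + 26.

24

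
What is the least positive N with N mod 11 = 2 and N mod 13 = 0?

13

Since 13·6 ≡ 1 (mod 11), take x = 0 + 13·((2−0)·6 mod 11) = 0 + 13·1 = 13.
Check: 13 mod 11 = 2, 13 mod 13 = 0.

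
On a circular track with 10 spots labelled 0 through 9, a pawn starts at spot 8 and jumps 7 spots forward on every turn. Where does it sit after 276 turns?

0

276·7 = 1932.
1932 mod 10 = 2 (since 193·10 = 1930).
(8 + 2) mod 10 = 0.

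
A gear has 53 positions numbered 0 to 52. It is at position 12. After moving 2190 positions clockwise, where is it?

Dividing 2190 by 53 gives quotient 41 and remainder 17.
(12 + 17) mod 53 = 29.

29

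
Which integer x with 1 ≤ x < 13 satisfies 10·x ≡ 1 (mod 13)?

4

13 = 1·10 + 3
10 = 3·3 + 1
3 = 3·1 + 0
Back-substituting gives 10·4 ≡ 1 (mod 13).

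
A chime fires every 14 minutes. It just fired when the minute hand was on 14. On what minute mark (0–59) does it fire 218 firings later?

218·14 = 3052.
3052 mod 60 = 52 (since 50·60 = 3000).
(14 + 52) mod 60 = 6.

6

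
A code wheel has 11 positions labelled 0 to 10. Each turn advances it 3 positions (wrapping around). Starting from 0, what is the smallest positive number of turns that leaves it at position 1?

11 = 3·3 + 2
3 = 1·2 + 1
2 = 2·1 + 0
Back-substituting gives 3·4 ≡ 1 (mod 11).

4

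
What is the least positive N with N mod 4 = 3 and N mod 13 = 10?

x ≡ 3 (mod 4) gives x ∈ {3, 7, 11, 15, 19, 23}.
The first of these with x mod 13 = 10 is 23.

23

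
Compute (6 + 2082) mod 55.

2082 = 37·55 + 47, so 2082 mod 55 = 47.
(6 + 47) mod 55 = 53.

53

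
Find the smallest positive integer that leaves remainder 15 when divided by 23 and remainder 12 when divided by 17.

199

x ≡ 12 (mod 17) gives x ∈ {12, 29, 46, 63, 80, 97, 114, 131, …}.
The first of these with x mod 23 = 15 is 199.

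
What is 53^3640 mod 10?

The units digit of 53^n cycles with period 4: 3, 9, 7, 1, …
3640 leaves remainder 0 on division by 4, so 53^3640 ends in 1.

1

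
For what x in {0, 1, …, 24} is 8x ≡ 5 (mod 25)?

The inverse of 8 mod 25 is 22 (since 8·22 = 176 ≡ 1).
So x ≡ 22·5 = 110 ≡ 10 (mod 25).

10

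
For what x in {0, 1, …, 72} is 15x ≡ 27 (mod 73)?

31

The inverse of 15 mod 73 is 39 (since 15·39 = 585 ≡ 1).
Multiplying both sides by 39: x ≡ 39·27 = 1053 ≡ 31 (mod 73).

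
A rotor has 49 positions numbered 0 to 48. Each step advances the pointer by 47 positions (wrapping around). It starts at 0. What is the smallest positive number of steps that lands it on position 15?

47⁻¹ ≡ 24 (mod 49) because 47·24 = 1128 = 23·49 + 1.
So x ≡ 24·15 = 360 ≡ 17 (mod 49).

17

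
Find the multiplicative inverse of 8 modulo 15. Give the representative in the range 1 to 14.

8·2 = 16 = 1·15 + 1, so 8⁻¹ ≡ 2 (mod 15).

2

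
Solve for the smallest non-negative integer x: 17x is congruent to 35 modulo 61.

20

17⁻¹ ≡ 18 (mod 61) because 17·18 = 306 = 5·61 + 1.
Multiplying both sides by 18: x ≡ 18·35 = 630 ≡ 20 (mod 61).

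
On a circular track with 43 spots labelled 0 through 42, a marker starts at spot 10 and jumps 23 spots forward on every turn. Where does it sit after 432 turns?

432·23 = 9936.
9936 = 231·43 + 3, so 9936 mod 43 = 3.
(10 + 3) mod 43 = 13.

13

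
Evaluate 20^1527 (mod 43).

32

Successive squares of 20 mod 43: 20^1≡20, 20^2≡13, 20^4≡40, 20^8≡9, 20^16≡38, 20^32≡25, 20^64≡23, 20^128≡13, 20^256≡40, 20^512≡9, 20^1024≡38.
1527 = 1 + 2 + 4 + 16 + 32 + 64 + 128 + 256 + 1024, so 20^1527 ≡ 20·13·40·38·25·23·13·40·38 ≡ 32 (mod 43).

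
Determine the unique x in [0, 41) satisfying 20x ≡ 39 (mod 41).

20⁻¹ ≡ 39 (mod 41) because 20·39 = 780 = 19·41 + 1.
Multiplying both sides by 39: x ≡ 39·39 = 1521 ≡ 4 (mod 41).
Check: 20·4 = 80 = 1·41 + 39.

4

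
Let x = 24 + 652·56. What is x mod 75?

652·56 = 36512.
36512 = 486·75 + 62, so 36512 mod 75 = 62.
(24 + 62) mod 75 = 11.

11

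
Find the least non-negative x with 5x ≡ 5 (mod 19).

The inverse of 5 mod 19 is 4 (since 5·4 = 20 ≡ 1).
So x ≡ 4·5 = 20 ≡ 1 (mod 19).
Check: 5·1 = 5 = 0·19 + 5.

1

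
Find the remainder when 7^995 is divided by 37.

Square-and-reduce mod 37: 7^1≡7, 7^2≡12, 7^4≡33, 7^8≡16, 7^16≡34, 7^32≡9, 7^64≡7, 7^128≡12, 7^256≡33, 7^512≡16.
Since 995 = 1 + 2 + 32 + 64 + 128 + 256 + 512 in binary, 7^995 ≡ 7·12·9·7·12·33·16 ≡ 9 (mod 37).

9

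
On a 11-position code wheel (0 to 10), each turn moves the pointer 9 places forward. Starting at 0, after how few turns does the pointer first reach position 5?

The inverse of 9 mod 11 is 5 (since 9·5 = 45 ≡ 1).
So x ≡ 5·5 = 25 ≡ 3 (mod 11).

3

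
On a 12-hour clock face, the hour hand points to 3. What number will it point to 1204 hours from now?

1204 = 100·12 + 4, so 1204 mod 12 = 4.
3 + 4 → 7 on a 12-hour dial.

7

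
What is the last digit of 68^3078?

4

Last digits of 8^n: 8, 4, 2, 6 (period 4).
3078 leaves remainder 2 on division by 4, so 68^3078 ends in 4.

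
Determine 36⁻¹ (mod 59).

59 = 1·36 + 23
36 = 1·23 + 13
23 = 1·13 + 10
13 = 1·10 + 3
10 = 3·3 + 1
3 = 3·1 + 0
Back-substituting gives 36·41 ≡ 1 (mod 59).

41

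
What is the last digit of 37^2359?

3

Powers of 7 mod 10 repeat with period 4: 7, 9, 3, 1.
2359 leaves remainder 3 on division by 4, so 37^2359 ends in 3.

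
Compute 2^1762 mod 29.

22

Successive squares of 2 mod 29: 2^1≡2, 2^2≡4, 2^4≡16, 2^8≡24, 2^16≡25, 2^32≡16, 2^64≡24, 2^128≡25, 2^256≡16, 2^512≡24, 2^1024≡25.
1762 = 2 + 32 + 64 + 128 + 512 + 1024, so 2^1762 ≡ 4·16·24·25·24·25 ≡ 22 (mod 29).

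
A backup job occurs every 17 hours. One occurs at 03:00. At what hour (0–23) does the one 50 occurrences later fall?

13

50·17 = 850.
850 − 35·24 = 10, so 850 ≡ 10 (mod 24).
(3 + 10) mod 24 = 13.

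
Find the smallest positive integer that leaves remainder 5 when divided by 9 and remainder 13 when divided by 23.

59

Since 23·2 ≡ 1 (mod 9), take x = 13 + 23·((5−13)·2 mod 9) = 13 + 23·2 = 59.
Check: 59 mod 9 = 5, 59 mod 23 = 13.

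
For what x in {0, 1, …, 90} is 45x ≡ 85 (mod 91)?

12

45⁻¹ ≡ 89 (mod 91) because 45·89 = 4005 = 44·91 + 1.
So x ≡ 89·85 = 7565 ≡ 12 (mod 91).
Check: 45·12 = 540 = 5·91 + 85.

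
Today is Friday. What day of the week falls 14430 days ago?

Tuesday

Dividing 14430 by 7 gives quotient 2061 and remainder 3.
Friday − 3 days → Tuesday.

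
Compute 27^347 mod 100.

3

Successive squares of 27 mod 100: 27^1≡27, 27^2≡29, 27^4≡41, 27^8≡81, 27^16≡61, 27^32≡21, 27^64≡41, 27^128≡81, 27^256≡61.
Since 347 = 1 + 2 + 8 + 16 + 64 + 256 in binary, 27^347 ≡ 27·29·81·61·41·61 ≡ 3 (mod 100).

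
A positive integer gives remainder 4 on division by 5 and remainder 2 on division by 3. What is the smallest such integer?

x ≡ 2 (mod 3) gives x ∈ {2, 5, 8, 11, 14}.
The first of these with x mod 5 = 4 is 14.

14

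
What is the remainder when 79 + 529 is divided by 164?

116

529 mod 164 = 37 (since 3·164 = 492).
(79 + 37) mod 164 = 116.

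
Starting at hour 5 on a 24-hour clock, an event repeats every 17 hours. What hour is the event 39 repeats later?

20

39·17 = 663.
663 = 27·24 + 15, so 663 mod 24 = 15.
(5 + 15) mod 24 = 20.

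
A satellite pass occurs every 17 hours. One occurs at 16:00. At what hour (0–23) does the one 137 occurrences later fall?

17

137·17 = 2329.
2329 mod 24 = 1 (since 97·24 = 2328).
(16 + 1) mod 24 = 17.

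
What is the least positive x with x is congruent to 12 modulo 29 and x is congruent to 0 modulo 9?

99

Since 9·13 ≡ 1 (mod 29), take x = 0 + 9·((12−0)·13 mod 29) = 0 + 9·11 = 99.
Check: 99 mod 29 = 12, 99 mod 9 = 0.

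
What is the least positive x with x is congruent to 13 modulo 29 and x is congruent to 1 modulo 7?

x ≡ 1 (mod 7) gives x ∈ {1, 8, 15, 22, 29, 36, 43, 50, …}.
The first of these with x mod 29 = 13 is 71.

71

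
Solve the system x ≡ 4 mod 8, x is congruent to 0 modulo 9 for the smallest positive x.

36

x ≡ 4 (mod 8) gives x ∈ {4, 12, 20, 28, 36}.
The first of these with x mod 9 = 0 is 36.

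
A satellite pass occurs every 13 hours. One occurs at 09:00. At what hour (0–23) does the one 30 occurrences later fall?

30·13 = 390.
Dividing 390 by 24 gives quotient 16 and remainder 6.
(9 + 6) mod 24 = 15.

15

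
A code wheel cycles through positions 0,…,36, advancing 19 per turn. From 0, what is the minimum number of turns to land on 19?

1

The inverse of 19 mod 37 is 2 (since 19·2 = 38 ≡ 1).
Multiplying both sides by 2: x ≡ 2·19 = 38 ≡ 1 (mod 37).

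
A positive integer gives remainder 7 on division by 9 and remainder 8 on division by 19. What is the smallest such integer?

Since 19·1 ≡ 1 (mod 9), take x = 8 + 19·((7−8)·1 mod 9) = 8 + 19·8 = 160.
Check: 160 mod 9 = 7, 160 mod 19 = 8.

160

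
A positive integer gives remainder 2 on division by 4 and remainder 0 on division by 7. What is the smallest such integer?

Since 7·3 ≡ 1 (mod 4), take x = 0 + 7·((2−0)·3 mod 4) = 0 + 7·2 = 14.
Check: 14 mod 4 = 2, 14 mod 7 = 0.

14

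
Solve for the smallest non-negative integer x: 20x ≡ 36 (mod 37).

The inverse of 20 mod 37 is 13 (since 20·13 = 260 ≡ 1).
Multiplying both sides by 13: x ≡ 13·36 = 468 ≡ 24 (mod 37).
Check: 20·24 = 480 = 12·37 + 36.

24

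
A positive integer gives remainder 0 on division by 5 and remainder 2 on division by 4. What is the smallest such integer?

x ≡ 2 (mod 4) gives x ∈ {2, 6, 10}.
The first of these with x mod 5 = 0 is 10.

10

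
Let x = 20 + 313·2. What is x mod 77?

313·2 = 626.
Dividing 626 by 77 gives quotient 8 and remainder 10.
(20 + 10) mod 77 = 30.

30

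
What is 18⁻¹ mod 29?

29 = 1·18 + 11
18 = 1·11 + 7
11 = 1·7 + 4
7 = 1·4 + 3
4 = 1·3 + 1
3 = 3·1 + 0
Back-substituting gives 18·21 ≡ 1 (mod 29).

21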